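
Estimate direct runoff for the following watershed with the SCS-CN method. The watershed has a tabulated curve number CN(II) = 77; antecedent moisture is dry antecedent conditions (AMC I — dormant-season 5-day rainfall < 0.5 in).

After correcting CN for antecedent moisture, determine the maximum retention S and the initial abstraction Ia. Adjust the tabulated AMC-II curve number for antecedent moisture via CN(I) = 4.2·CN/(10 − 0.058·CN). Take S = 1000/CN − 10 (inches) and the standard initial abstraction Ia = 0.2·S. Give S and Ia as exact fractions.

S = 11500/1617 in ≈ 7.112 in; Ia = 2300/1617 in ≈ 1.422 in

Dry (AMC I): CN(I) = 4.2·77/(10 − 0.058·77) = (1617/5)/(2767/500) = 161700/2767 ≈ 58.439
S = 1000/(161700/2767) − 10 = 11500/1617 in ≈ 7.112 in
Ia = 0.2S: 0.2·7.112 = 1.422 in (exactly 2300/1617)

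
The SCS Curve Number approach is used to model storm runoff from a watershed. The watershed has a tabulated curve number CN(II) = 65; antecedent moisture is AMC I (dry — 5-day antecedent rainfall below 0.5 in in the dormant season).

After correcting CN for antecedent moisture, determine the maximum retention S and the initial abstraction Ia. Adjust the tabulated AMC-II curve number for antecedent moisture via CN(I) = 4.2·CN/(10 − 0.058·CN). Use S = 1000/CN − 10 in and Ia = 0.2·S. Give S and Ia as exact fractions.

Dry (AMC I): CN(I) = 4.2·65/(10 − 0.058·65) = 273/(623/100) = 3900/89 ≈ 43.820
Retention S: 1000/CN − 10 with CN=43.820 → S = 500/39 ≈ 12.821 in
Ia = 0.2S: 0.2·12.821 = 2.564 in (exactly 100/39)

S = 500/39 in ≈ 12.821 in; Ia = 100/39 in ≈ 2.564 in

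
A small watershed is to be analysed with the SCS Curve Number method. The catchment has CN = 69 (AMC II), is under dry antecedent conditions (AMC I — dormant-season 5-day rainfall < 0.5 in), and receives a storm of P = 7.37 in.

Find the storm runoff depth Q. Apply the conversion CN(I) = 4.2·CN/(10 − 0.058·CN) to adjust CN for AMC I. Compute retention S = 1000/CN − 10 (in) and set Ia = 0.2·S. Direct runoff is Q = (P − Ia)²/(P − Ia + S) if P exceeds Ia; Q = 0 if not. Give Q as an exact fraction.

CN(I) from CN(II)=69: (4.2·69)/(10 − 0.058·69) = 144900/2999 ≈ 48.316
S = 1000/(144900/2999) − 10 = 15500/1449 in ≈ 10.697 in
Ia = 0.2·(15500/1449) = 3100/1449 in ≈ 2.139 in
Since P=7.370 > Ia=2.139: effective rainfall P−Ia = 757913/144900 in
Runoff Q = (P−Ia)²/(P−Ia+S) = (5.231)²/(5.231+10.697) = 574432115569/334416593700 ≈ 1.718 in

Q = 574432115569/334416593700 in ≈ 1.718 in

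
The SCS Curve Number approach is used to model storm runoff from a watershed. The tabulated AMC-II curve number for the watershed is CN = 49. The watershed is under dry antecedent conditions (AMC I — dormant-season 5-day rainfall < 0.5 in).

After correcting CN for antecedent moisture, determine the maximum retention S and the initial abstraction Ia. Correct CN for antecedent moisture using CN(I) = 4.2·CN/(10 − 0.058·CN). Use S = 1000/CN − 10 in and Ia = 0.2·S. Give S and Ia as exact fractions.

Adjust CN=49 to AMC I: 4.2·49/(10 − 0.058·49) → (1029/5) ÷ (3579/500) = 34300/1193 ≈ 28.751
Max retention: S = 1000/(34300/1193) − 10 = 8500/343 in (≈ 24.781 in)
Ia = 0.2·(8500/343) = 1700/343 in ≈ 4.956 in

S = 8500/343 in ≈ 24.781 in; Ia = 1700/343 in ≈ 4.956 in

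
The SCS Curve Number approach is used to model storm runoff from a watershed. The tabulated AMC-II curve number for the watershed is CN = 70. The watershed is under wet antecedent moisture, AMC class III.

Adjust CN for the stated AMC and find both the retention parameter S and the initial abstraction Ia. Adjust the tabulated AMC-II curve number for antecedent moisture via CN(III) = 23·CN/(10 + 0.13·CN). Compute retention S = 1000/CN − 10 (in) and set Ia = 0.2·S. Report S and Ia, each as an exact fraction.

CN(III) from CN(II)=70: (23·70)/(10 + 0.13·70) = 16100/191 ≈ 84.293
Retention S: 1000/CN − 10 with CN=84.293 → S = 300/161 ≈ 1.863 in
Initial abstraction Ia = S/5 = (300/161)/5 = 60/161 ≈ 0.373 in

S = 300/161 in ≈ 1.863 in; Ia = 60/161 in ≈ 0.373 in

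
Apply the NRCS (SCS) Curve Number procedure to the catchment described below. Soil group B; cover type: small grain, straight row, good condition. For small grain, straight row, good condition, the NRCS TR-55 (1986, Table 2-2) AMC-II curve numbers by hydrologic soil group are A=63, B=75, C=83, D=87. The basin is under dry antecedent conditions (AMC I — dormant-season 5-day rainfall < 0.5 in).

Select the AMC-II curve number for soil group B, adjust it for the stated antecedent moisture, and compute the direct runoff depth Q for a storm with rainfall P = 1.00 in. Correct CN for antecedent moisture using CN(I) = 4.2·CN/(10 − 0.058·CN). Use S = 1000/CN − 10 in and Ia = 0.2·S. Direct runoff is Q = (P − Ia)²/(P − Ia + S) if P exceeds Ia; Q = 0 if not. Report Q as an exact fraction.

NRCS table: small grain, straight row, good condition, soil group B → CN(II) = 75
CN(I) from CN(II)=75: (4.2·75)/(10 − 0.058·75) = 6300/113 ≈ 55.752
S = 1000/(6300/113) − 10 = 500/63 in ≈ 7.937 in
Ia = 0.2S: 0.2·7.937 = 1.587 in (exactly 100/63)
P = 1.000 ≤ Ia = 1.587 in: entire storm abstracted, Q = 0.

Q = 0 in ≈ 0.000 in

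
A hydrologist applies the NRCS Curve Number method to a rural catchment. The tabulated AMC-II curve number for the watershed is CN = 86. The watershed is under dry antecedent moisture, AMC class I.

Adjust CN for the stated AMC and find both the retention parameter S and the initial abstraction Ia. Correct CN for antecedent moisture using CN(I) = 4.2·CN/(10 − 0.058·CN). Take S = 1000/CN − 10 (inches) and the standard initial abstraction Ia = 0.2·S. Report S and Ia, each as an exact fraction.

Dry (AMC I): CN(I) = 4.2·86/(10 − 0.058·86) = (1806/5)/(1253/250) = 12900/179 ≈ 72.067
S = 1000/(12900/179) − 10 = 500/129 in ≈ 3.876 in
Ia = 0.2S: 0.2·3.876 = 0.775 in (exactly 100/129)

S = 500/129 in ≈ 3.876 in; Ia = 100/129 in ≈ 0.775 in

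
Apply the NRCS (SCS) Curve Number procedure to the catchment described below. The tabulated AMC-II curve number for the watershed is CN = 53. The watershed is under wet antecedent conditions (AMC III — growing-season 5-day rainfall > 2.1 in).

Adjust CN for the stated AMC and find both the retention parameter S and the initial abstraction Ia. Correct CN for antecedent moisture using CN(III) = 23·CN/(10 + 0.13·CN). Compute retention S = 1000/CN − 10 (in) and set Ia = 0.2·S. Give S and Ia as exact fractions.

S = 4700/1219 in ≈ 3.856 in; Ia = 940/1219 in ≈ 0.771 in

Adjust CN=53 to AMC III: 23·53/(10 + 0.13·53) → 1219 ÷ (1689/100) = 121900/1689 ≈ 72.173
S = 1000/(121900/1689) − 10 = 4700/1219 in ≈ 3.856 in
Ia = 0.2S: 0.2·3.856 = 0.771 in (exactly 940/1219)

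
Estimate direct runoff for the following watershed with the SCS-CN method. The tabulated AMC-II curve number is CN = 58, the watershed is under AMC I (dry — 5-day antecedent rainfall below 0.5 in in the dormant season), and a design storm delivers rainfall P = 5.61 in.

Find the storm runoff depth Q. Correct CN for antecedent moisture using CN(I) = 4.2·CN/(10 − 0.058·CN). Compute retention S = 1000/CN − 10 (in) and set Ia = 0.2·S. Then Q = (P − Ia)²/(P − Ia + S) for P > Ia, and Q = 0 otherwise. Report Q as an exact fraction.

Adjust CN=58 to AMC I: 4.2·58/(10 − 0.058·58) → (1218/5) ÷ (1659/250) = 2900/79 ≈ 36.709
S = 1000/(2900/79) − 10 = 500/29 in ≈ 17.241 in
Ia = 0.2S: 0.2·17.241 = 3.448 in (exactly 100/29)
Since P=5.610 > Ia=3.448: effective rainfall P−Ia = 6269/2900 in
Q = (6269/2900)²/((6269/2900) + 500/29) = (39300361/8410000)/(56269/2900) = 39300361/163180100 in ≈ 0.241 in

Q = 39300361/163180100 in ≈ 0.241 in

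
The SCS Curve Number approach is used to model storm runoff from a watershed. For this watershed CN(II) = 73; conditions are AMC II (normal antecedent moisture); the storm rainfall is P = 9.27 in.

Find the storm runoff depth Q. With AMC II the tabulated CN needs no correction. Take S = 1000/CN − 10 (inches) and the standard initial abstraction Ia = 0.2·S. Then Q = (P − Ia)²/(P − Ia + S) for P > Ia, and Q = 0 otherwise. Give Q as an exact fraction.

Q = 430853049/72408700 in ≈ 5.950 in

AMC II — tabulated CN = 73 applies directly.
Retention S: 1000/CN − 10 with CN=73.000 → S = 270/73 ≈ 3.699 in
Ia = 0.2·(270/73) = 54/73 in ≈ 0.740 in
Excess rainfall: 9.270 − 0.740 = 8.530 in; P > Ia so Q > 0
Q: (62271/7300)² ÷ (89271/7300) = 430853049/72408700 in (≈ 5.950 in)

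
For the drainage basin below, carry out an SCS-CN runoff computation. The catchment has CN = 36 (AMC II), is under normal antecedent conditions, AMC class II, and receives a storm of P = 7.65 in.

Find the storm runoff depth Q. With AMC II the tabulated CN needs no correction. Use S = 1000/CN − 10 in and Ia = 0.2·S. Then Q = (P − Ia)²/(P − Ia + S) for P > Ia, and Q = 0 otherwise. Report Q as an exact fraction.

AMC II — tabulated CN = 36 applies directly.
Retention S: 1000/CN − 10 with CN=36.000 → S = 160/9 ≈ 17.778 in
Ia = 0.2·(160/9) = 32/9 in ≈ 3.556 in
P − Ia = 7.650 − 3.556 = 737/180 ≈ 4.094 in (> 0, runoff occurs)
Q: (737/180)² ÷ (3937/180) = 543169/708660 in (≈ 0.766 in)

Q = 543169/708660 in ≈ 0.766 in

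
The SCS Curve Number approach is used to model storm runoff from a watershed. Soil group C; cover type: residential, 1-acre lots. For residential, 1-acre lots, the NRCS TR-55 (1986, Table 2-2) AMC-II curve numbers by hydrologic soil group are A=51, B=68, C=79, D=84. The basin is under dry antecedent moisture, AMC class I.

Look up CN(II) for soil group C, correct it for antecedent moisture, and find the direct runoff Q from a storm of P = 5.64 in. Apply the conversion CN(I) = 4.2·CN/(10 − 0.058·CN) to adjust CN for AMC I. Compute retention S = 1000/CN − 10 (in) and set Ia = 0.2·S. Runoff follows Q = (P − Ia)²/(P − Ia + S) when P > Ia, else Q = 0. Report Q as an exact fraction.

NRCS table: residential, 1-acre lots, soil group C → CN(II) = 79
Dry (AMC I): CN(I) = 4.2·79/(10 − 0.058·79) = (1659/5)/(2709/500) = 7900/129 ≈ 61.240
S = 1000/(7900/129) − 10 = 500/79 in ≈ 6.329 in
Initial abstraction Ia = S/5 = (500/79)/5 = 100/79 ≈ 1.266 in
Excess rainfall: 5.640 − 1.266 = 4.374 in; P > Ia so Q > 0
Runoff Q = (P−Ia)²/(P−Ia+S) = (4.374)²/(4.374+6.329) = 74632321/41749525 ≈ 1.788 in

Q = 74632321/41749525 in ≈ 1.788 in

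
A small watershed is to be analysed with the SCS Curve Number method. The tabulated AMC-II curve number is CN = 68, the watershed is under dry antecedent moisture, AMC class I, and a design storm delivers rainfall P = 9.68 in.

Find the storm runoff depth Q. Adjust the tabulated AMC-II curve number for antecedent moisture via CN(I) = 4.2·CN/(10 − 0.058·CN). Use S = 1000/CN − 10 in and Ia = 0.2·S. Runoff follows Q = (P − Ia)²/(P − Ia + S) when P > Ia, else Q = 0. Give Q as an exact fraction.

Q = 2204081618/742533225 in ≈ 2.968 in

Dry (AMC I): CN(I) = 4.2·68/(10 − 0.058·68) = (1428/5)/(757/125) = 35700/757 ≈ 47.160
S = 1000/(35700/757) − 10 = 4000/357 in ≈ 11.204 in
Initial abstraction Ia = S/5 = (4000/357)/5 = 800/357 ≈ 2.241 in
Since P=9.680 > Ia=2.241: effective rainfall P−Ia = 66394/8925 in
Runoff Q = (P−Ia)²/(P−Ia+S) = (7.439)²/(7.439+11.204) = 2204081618/742533225 ≈ 2.968 in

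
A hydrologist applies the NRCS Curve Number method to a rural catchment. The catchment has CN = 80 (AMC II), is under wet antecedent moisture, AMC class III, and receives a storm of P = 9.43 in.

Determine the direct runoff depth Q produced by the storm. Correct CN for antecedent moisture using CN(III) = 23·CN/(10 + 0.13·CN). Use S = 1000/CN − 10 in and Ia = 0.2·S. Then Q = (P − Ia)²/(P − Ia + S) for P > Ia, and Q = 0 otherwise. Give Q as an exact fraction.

Q = 448973721/54484700 in ≈ 8.240 in

Adjust CN=80 to AMC III: 23·80/(10 + 0.13·80) → 1840 ÷ (102/5) = 4600/51 ≈ 90.196
Retention S: 1000/CN − 10 with CN=90.196 → S = 25/23 ≈ 1.087 in
Initial abstraction Ia = S/5 = (25/23)/5 = 5/23 ≈ 0.217 in
Since P=9.430 > Ia=0.217: effective rainfall P−Ia = 21189/2300 in
Q: (21189/2300)² ÷ (23689/2300) = 448973721/54484700 in (≈ 8.240 in)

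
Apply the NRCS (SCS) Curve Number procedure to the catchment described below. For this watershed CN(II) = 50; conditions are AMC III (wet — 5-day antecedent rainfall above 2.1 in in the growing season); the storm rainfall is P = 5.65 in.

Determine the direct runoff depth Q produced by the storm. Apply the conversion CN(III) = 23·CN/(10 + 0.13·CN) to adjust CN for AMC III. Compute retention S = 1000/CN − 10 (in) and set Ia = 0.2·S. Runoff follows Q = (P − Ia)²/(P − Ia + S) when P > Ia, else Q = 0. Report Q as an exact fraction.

Q = 4835601/1931540 in ≈ 2.503 in

CN(III) from CN(II)=50: (23·50)/(10 + 0.13·50) = 2300/33 ≈ 69.697
Retention S: 1000/CN − 10 with CN=69.697 → S = 100/23 ≈ 4.348 in
Ia = 0.2·(100/23) = 20/23 in ≈ 0.870 in
Excess rainfall: 5.650 − 0.870 = 4.780 in; P > Ia so Q > 0
Q = (2199/460)²/((2199/460) + 100/23) = (4835601/211600)/(4199/460) = 4835601/1931540 in ≈ 2.503 in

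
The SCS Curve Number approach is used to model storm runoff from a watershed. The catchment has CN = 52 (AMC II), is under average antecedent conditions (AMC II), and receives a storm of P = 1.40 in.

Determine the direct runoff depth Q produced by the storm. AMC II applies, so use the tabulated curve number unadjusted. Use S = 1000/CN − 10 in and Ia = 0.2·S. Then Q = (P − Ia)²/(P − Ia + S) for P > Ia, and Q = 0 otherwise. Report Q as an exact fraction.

AMC II — tabulated CN = 52 applies directly.
Retention S: 1000/CN − 10 with CN=52.000 → S = 120/13 ≈ 9.231 in
Ia = 0.2·(120/13) = 24/13 in ≈ 1.846 in
P = 1.400 ≤ Ia = 1.846 in: entire storm abstracted, Q = 0.

Q = 0 in ≈ 0.000 in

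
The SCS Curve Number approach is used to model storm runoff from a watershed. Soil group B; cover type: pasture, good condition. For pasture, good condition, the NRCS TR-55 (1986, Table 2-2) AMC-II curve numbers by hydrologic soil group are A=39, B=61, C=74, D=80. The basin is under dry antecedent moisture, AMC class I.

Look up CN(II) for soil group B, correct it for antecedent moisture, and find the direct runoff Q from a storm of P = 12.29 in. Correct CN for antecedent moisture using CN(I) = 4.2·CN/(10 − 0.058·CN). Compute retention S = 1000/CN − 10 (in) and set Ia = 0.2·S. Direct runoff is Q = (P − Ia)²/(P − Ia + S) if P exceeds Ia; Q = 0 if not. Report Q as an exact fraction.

Q = 155853617089/44612234100 in ≈ 3.494 in

NRCS table: pasture, good condition, soil group B → CN(II) = 61
CN(I) from CN(II)=61: (4.2·61)/(10 − 0.058·61) = 42700/1077 ≈ 39.647
S = 1000/(42700/1077) − 10 = 6500/427 in ≈ 15.222 in
Ia = 0.2S: 0.2·15.222 = 3.044 in (exactly 1300/427)
P − Ia = 12.290 − 3.044 = 394783/42700 ≈ 9.246 in (> 0, runoff occurs)
Q: (394783/42700)² ÷ (1044783/42700) = 155853617089/44612234100 in (≈ 3.494 in)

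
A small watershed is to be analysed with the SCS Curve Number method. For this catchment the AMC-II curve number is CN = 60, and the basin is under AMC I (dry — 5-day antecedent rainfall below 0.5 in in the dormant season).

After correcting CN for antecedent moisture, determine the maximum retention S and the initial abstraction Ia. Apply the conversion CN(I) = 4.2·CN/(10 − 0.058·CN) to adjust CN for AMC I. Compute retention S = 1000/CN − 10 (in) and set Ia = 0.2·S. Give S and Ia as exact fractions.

CN(I) from CN(II)=60: (4.2·60)/(10 − 0.058·60) = 6300/163 ≈ 38.650
Max retention: S = 1000/(6300/163) − 10 = 1000/63 in (≈ 15.873 in)
Initial abstraction Ia = S/5 = (1000/63)/5 = 200/63 ≈ 3.175 in

S = 1000/63 in ≈ 15.873 in; Ia = 200/63 in ≈ 3.175 in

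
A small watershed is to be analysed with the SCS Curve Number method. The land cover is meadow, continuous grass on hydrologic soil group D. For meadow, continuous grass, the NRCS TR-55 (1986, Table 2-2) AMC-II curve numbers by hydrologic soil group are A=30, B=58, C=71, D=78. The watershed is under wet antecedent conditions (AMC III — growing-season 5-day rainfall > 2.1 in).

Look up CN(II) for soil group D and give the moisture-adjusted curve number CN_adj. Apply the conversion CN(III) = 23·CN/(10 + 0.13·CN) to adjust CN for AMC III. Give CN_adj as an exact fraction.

NRCS table: meadow, continuous grass, soil group D → CN(II) = 78
Wet (AMC III): CN(III) = 23·78/(10 + 0.13·78) = 1794/(1007/50) = 89700/1007 ≈ 89.076

CN_adj = 89700/1007 ≈ 89.076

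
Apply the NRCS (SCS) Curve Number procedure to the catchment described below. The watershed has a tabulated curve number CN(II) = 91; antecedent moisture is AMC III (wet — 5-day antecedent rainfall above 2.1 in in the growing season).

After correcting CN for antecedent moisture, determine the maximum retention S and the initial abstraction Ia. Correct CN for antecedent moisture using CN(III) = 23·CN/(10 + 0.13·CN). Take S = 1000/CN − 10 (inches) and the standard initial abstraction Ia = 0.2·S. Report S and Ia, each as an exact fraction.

Adjust CN=91 to AMC III: 23·91/(10 + 0.13·91) → 2093 ÷ (2183/100) = 209300/2183 ≈ 95.877
Retention S: 1000/CN − 10 with CN=95.877 → S = 900/2093 ≈ 0.430 in
Ia = 0.2·(900/2093) = 180/2093 in ≈ 0.086 in

S = 900/2093 in ≈ 0.430 in; Ia = 180/2093 in ≈ 0.086 in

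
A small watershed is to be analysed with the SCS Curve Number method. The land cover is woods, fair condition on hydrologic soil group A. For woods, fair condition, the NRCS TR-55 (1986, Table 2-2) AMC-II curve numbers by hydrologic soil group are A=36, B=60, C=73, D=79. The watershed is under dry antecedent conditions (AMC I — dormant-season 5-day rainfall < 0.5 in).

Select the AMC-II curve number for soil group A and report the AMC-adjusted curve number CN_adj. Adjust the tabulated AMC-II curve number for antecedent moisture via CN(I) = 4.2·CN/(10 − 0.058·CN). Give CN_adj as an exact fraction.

NRCS table: woods, fair condition, soil group A → CN(II) = 36
CN(I) from CN(II)=36: (4.2·36)/(10 − 0.058·36) = 18900/989 ≈ 19.110

CN_adj = 18900/989 ≈ 19.110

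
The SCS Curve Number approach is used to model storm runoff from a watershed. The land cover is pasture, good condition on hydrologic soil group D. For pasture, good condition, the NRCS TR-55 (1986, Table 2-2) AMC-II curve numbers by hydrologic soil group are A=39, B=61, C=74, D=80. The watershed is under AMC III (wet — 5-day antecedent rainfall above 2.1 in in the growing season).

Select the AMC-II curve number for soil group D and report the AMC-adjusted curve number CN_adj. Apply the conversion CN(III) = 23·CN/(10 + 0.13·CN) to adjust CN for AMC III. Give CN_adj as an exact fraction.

NRCS table: pasture, good condition, soil group D → CN(II) = 80
CN(III) from CN(II)=80: (23·80)/(10 + 0.13·80) = 4600/51 ≈ 90.196

CN_adj = 4600/51 ≈ 90.196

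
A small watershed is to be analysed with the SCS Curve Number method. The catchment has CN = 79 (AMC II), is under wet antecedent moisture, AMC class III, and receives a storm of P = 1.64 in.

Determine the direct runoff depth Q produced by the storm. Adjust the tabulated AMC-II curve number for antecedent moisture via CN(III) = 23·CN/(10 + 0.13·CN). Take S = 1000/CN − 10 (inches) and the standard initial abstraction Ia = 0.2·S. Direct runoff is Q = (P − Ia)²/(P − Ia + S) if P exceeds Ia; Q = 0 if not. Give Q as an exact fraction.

Q = 4095616009/5291876225 in ≈ 0.774 in

Wet (AMC III): CN(III) = 23·79/(10 + 0.13·79) = 1817/(2027/100) = 181700/2027 ≈ 89.640
Retention S: 1000/CN − 10 with CN=89.640 → S = 2100/1817 ≈ 1.156 in
Ia = 0.2·(2100/1817) = 420/1817 in ≈ 0.231 in
P − Ia = 1.640 − 0.231 = 63997/45425 ≈ 1.409 in (> 0, runoff occurs)
Runoff Q = (P−Ia)²/(P−Ia+S) = (1.409)²/(1.409+1.156) = 4095616009/5291876225 ≈ 0.774 in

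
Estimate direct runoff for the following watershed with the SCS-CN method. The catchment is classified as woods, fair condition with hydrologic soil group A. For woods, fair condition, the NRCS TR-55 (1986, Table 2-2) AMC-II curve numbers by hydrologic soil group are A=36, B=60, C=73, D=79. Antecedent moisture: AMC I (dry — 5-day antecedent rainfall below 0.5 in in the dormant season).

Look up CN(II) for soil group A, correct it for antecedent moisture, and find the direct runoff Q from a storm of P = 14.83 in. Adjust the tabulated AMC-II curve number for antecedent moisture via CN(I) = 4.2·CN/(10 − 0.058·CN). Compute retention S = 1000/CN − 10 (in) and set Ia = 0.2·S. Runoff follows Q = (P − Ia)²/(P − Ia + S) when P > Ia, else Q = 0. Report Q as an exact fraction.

Q = 14468962369/17393424300 in ≈ 0.832 in

NRCS table: woods, fair condition, soil group A → CN(II) = 36
Adjust CN=36 to AMC I: 4.2·36/(10 − 0.058·36) → (756/5) ÷ (989/125) = 18900/989 ≈ 19.110
Retention S: 1000/CN − 10 with CN=19.110 → S = 8000/189 ≈ 42.328 in
Ia = 0.2·(8000/189) = 1600/189 in ≈ 8.466 in
P − Ia = 14.830 − 8.466 = 120287/18900 ≈ 6.364 in (> 0, runoff occurs)
Runoff Q = (P−Ia)²/(P−Ia+S) = (6.364)²/(6.364+42.328) = 14468962369/17393424300 ≈ 0.832 in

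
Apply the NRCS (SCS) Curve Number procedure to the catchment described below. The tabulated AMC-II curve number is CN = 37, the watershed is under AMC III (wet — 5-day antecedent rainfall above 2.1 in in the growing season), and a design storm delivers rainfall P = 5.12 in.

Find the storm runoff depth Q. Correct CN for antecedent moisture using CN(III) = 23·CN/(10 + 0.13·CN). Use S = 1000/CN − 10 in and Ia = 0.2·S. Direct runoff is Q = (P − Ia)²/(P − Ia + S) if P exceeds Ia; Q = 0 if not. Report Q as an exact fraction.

Adjust CN=37 to AMC III: 23·37/(10 + 0.13·37) → 851 ÷ (1481/100) = 85100/1481 ≈ 57.461
Retention S: 1000/CN − 10 with CN=57.461 → S = 6300/851 ≈ 7.403 in
Ia = 0.2S: 0.2·7.403 = 1.481 in (exactly 1260/851)
Since P=5.120 > Ia=1.481: effective rainfall P−Ia = 77428/21275 in
Q: (77428/21275)² ÷ (234928/21275) = 374693449/312380825 in (≈ 1.199 in)

Q = 374693449/312380825 in ≈ 1.199 in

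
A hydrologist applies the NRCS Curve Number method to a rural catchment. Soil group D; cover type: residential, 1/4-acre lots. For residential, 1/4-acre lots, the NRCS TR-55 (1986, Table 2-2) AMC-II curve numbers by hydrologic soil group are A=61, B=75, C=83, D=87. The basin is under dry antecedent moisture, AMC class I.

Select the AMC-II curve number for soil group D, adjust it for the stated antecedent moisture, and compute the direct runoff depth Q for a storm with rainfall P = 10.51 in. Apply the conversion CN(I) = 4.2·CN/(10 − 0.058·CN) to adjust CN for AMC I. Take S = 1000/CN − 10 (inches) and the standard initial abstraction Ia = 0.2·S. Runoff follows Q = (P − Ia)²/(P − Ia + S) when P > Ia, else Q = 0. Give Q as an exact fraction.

NRCS table: residential, 1/4-acre lots, soil group D → CN(II) = 87
Dry (AMC I): CN(I) = 4.2·87/(10 − 0.058·87) = (1827/5)/(2477/500) = 182700/2477 ≈ 73.759
Max retention: S = 1000/(182700/2477) − 10 = 6500/1827 in (≈ 3.558 in)
Initial abstraction Ia = S/5 = (6500/1827)/5 = 1300/1827 ≈ 0.712 in
P − Ia = 10.510 − 0.712 = 1790177/182700 ≈ 9.798 in (> 0, runoff occurs)
Q = (1790177/182700)²/((1790177/182700) + 6500/1827) = (3204733691329/33379290000)/(2440177/182700) = 3204733691329/445820337900 in ≈ 7.188 in

Q = 3204733691329/445820337900 in ≈ 7.188 in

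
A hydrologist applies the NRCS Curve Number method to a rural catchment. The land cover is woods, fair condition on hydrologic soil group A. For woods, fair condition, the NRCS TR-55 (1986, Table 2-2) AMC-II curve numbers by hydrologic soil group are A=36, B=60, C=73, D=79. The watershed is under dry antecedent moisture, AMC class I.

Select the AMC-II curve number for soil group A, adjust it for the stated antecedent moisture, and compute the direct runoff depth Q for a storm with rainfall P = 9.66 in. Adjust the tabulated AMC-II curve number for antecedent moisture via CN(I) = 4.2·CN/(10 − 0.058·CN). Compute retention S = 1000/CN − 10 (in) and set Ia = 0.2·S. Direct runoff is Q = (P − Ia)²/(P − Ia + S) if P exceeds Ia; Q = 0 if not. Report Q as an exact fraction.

NRCS table: woods, fair condition, soil group A → CN(II) = 36
CN(I) from CN(II)=36: (4.2·36)/(10 − 0.058·36) = 18900/989 ≈ 19.110
S = 1000/(18900/989) − 10 = 8000/189 in ≈ 42.328 in
Initial abstraction Ia = S/5 = (8000/189)/5 = 1600/189 ≈ 8.466 in
P − Ia = 9.660 − 8.466 = 11287/9450 ≈ 1.194 in (> 0, runoff occurs)
Q = (11287/9450)²/((11287/9450) + 8000/189) = (127396369/89302500)/(411287/9450) = 127396369/3886662150 in ≈ 0.033 in

Q = 127396369/3886662150 in ≈ 0.033 in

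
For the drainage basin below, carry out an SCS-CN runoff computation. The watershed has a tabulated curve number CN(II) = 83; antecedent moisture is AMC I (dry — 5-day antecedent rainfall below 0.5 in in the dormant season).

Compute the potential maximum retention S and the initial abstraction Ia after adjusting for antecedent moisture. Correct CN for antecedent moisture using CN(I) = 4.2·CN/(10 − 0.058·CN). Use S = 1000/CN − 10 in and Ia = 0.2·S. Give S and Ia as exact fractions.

S = 8500/1743 in ≈ 4.877 in; Ia = 1700/1743 in ≈ 0.975 in

Dry (AMC I): CN(I) = 4.2·83/(10 − 0.058·83) = (1743/5)/(2593/500) = 174300/2593 ≈ 67.219
Max retention: S = 1000/(174300/2593) − 10 = 8500/1743 in (≈ 4.877 in)
Initial abstraction Ia = S/5 = (8500/1743)/5 = 1700/1743 ≈ 0.975 in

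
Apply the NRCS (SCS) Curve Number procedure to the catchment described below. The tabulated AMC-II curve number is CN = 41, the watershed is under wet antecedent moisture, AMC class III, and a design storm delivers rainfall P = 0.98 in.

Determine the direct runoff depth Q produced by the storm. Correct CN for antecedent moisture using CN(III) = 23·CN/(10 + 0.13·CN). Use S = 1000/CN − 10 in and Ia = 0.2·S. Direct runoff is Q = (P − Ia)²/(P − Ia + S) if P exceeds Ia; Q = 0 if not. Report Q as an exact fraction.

Q = 0 in ≈ 0.000 in

CN(III) from CN(II)=41: (23·41)/(10 + 0.13·41) = 94300/1533 ≈ 61.513
Max retention: S = 1000/(94300/1533) − 10 = 5900/943 in (≈ 6.257 in)
Ia = 0.2S: 0.2·6.257 = 1.251 in (exactly 1180/943)
P = 0.980 ≤ Ia = 1.251 in: entire storm abstracted, Q = 0.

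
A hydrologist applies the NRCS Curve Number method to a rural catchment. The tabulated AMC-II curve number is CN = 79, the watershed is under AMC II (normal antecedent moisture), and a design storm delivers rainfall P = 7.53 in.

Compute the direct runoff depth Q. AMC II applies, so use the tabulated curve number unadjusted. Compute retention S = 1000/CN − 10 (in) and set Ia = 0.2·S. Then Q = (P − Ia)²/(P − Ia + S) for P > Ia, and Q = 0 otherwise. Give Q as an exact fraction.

Q = 1018884123/200889100 in ≈ 5.072 in

Average conditions: CN = 79 (no AMC adjustment).
Retention S: 1000/CN − 10 with CN=79.000 → S = 210/79 ≈ 2.658 in
Ia = 0.2S: 0.2·2.658 = 0.532 in (exactly 42/79)
Excess rainfall: 7.530 − 0.532 = 6.998 in; P > Ia so Q > 0
Runoff Q = (P−Ia)²/(P−Ia+S) = (6.998)²/(6.998+2.658) = 1018884123/200889100 ≈ 5.072 in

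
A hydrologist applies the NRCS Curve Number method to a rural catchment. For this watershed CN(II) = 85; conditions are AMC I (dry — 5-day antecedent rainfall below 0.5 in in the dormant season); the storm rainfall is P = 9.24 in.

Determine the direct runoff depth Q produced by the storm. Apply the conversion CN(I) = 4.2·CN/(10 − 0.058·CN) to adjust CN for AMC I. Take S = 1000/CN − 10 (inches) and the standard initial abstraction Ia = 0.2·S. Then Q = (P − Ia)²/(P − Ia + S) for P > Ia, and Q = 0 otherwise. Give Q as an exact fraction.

CN(I) from CN(II)=85: (4.2·85)/(10 − 0.058·85) = 11900/169 ≈ 70.414
S = 1000/(11900/169) − 10 = 500/119 in ≈ 4.202 in
Ia = 0.2·(500/119) = 100/119 in ≈ 0.840 in
Since P=9.240 > Ia=0.840: effective rainfall P−Ia = 24989/2975 in
Q: (24989/2975)² ÷ (37489/2975) = 624450121/111529775 in (≈ 5.599 in)

Q = 624450121/111529775 in ≈ 5.599 in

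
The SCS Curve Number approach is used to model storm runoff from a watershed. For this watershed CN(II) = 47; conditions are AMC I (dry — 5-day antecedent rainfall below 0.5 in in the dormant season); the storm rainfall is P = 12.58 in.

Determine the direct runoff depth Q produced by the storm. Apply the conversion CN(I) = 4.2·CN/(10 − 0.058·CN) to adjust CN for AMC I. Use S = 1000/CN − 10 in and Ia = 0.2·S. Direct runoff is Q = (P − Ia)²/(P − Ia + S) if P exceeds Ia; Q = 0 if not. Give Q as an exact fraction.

Adjust CN=47 to AMC I: 4.2·47/(10 − 0.058·47) → (987/5) ÷ (3637/500) = 98700/3637 ≈ 27.138
Retention S: 1000/CN − 10 with CN=27.138 → S = 26500/987 ≈ 26.849 in
Ia = 0.2S: 0.2·26.849 = 5.370 in (exactly 5300/987)
P − Ia = 12.580 − 5.370 = 355823/49350 ≈ 7.210 in (> 0, runoff occurs)
Q = (355823/49350)²/((355823/49350) + 26500/987) = (126610007329/2435422500)/(1680823/49350) = 126610007329/82948615050 in ≈ 1.526 in

Q = 126610007329/82948615050 in ≈ 1.526 in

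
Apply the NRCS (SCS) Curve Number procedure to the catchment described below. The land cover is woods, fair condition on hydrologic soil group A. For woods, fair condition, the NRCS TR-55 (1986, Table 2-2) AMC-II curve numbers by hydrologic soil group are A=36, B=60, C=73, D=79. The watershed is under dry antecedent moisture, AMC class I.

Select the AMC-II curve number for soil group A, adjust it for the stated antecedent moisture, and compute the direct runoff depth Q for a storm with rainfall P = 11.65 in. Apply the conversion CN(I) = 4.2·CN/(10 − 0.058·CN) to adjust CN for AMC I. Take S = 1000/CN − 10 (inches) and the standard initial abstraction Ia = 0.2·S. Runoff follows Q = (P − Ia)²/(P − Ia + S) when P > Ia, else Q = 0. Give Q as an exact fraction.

NRCS table: woods, fair condition, soil group A → CN(II) = 36
CN(I) from CN(II)=36: (4.2·36)/(10 − 0.058·36) = 18900/989 ≈ 19.110
S = 1000/(18900/989) − 10 = 8000/189 in ≈ 42.328 in
Ia = 0.2S: 0.2·42.328 = 8.466 in (exactly 1600/189)
Excess rainfall: 11.650 − 8.466 = 3.184 in; P > Ia so Q > 0
Runoff Q = (P−Ia)²/(P−Ia+S) = (3.184)²/(3.184+42.328) = 144889369/650299860 ≈ 0.223 in

Q = 144889369/650299860 in ≈ 0.223 in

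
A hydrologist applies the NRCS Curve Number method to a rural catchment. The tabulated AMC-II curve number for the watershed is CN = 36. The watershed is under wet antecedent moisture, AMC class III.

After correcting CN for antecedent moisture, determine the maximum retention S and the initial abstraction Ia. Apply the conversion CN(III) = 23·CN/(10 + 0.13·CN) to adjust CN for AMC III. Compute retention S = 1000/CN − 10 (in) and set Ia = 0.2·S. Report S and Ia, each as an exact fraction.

CN(III) from CN(II)=36: (23·36)/(10 + 0.13·36) = 20700/367 ≈ 56.403
Retention S: 1000/CN − 10 with CN=56.403 → S = 1600/207 ≈ 7.729 in
Ia = 0.2S: 0.2·7.729 = 1.546 in (exactly 320/207)

S = 1600/207 in ≈ 7.729 in; Ia = 320/207 in ≈ 1.546 in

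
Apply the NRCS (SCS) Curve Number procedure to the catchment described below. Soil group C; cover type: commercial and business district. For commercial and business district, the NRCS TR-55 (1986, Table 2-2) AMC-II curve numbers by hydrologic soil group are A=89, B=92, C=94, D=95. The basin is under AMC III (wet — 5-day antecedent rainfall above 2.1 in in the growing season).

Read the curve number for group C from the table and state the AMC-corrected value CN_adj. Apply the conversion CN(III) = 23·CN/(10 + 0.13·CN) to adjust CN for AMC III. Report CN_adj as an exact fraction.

NRCS table: commercial and business district, soil group C → CN(II) = 94
Wet (AMC III): CN(III) = 23·94/(10 + 0.13·94) = 2162/(1111/50) = 108100/1111 ≈ 97.300

CN_adj = 108100/1111 ≈ 97.300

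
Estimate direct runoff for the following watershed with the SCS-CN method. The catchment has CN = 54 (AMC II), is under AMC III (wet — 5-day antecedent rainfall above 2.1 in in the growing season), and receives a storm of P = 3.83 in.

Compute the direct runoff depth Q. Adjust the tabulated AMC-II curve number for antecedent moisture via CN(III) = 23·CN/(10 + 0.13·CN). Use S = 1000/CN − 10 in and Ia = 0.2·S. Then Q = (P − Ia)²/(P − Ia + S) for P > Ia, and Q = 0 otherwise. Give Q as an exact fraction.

Adjust CN=54 to AMC III: 23·54/(10 + 0.13·54) → 1242 ÷ (851/50) = 2700/37 ≈ 72.973
Retention S: 1000/CN − 10 with CN=72.973 → S = 100/27 ≈ 3.704 in
Initial abstraction Ia = S/5 = (100/27)/5 = 20/27 ≈ 0.741 in
Since P=3.830 > Ia=0.741: effective rainfall P−Ia = 8341/2700 in
Q: (8341/2700)² ÷ (18341/2700) = 69572281/49520700 in (≈ 1.405 in)

Q = 69572281/49520700 in ≈ 1.405 in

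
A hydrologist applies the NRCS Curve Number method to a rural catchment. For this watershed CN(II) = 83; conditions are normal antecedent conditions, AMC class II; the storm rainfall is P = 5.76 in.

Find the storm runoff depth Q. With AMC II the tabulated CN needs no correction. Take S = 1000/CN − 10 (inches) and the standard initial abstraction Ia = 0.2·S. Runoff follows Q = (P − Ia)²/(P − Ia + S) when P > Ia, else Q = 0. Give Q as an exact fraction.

CN(II) = 83; AMC II needs no correction.
Retention S: 1000/CN − 10 with CN=83.000 → S = 170/83 ≈ 2.048 in
Ia = 0.2S: 0.2·2.048 = 0.410 in (exactly 34/83)
Excess rainfall: 5.760 − 0.410 = 5.350 in; P > Ia so Q > 0
Q = (11102/2075)²/((11102/2075) + 170/83) = (123254404/4305625)/(15352/2075) = 30813601/7963850 in ≈ 3.869 in

Q = 30813601/7963850 in ≈ 3.869 in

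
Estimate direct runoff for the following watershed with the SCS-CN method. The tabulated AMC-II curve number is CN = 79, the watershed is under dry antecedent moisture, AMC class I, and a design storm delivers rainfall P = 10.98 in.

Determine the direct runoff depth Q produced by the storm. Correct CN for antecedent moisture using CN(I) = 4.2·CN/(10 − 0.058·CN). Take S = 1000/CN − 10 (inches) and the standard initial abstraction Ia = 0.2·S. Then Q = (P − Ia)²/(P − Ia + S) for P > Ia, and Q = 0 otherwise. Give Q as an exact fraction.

Q = 1472333641/250315450 in ≈ 5.882 in

Adjust CN=79 to AMC I: 4.2·79/(10 − 0.058·79) → (1659/5) ÷ (2709/500) = 7900/129 ≈ 61.240
Retention S: 1000/CN − 10 with CN=61.240 → S = 500/79 ≈ 6.329 in
Ia = 0.2S: 0.2·6.329 = 1.266 in (exactly 100/79)
Excess rainfall: 10.980 − 1.266 = 9.714 in; P > Ia so Q > 0
Runoff Q = (P−Ia)²/(P−Ia+S) = (9.714)²/(9.714+6.329) = 1472333641/250315450 ≈ 5.882 in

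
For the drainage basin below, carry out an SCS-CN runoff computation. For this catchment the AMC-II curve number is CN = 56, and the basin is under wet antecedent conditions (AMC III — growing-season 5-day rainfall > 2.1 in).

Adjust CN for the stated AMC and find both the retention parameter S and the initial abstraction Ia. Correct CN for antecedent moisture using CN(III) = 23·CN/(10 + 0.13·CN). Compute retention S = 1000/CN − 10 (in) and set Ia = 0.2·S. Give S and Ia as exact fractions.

CN(III) from CN(II)=56: (23·56)/(10 + 0.13·56) = 4025/54 ≈ 74.537
Retention S: 1000/CN − 10 with CN=74.537 → S = 550/161 ≈ 3.416 in
Ia = 0.2·(550/161) = 110/161 in ≈ 0.683 in

S = 550/161 in ≈ 3.416 in; Ia = 110/161 in ≈ 0.683 in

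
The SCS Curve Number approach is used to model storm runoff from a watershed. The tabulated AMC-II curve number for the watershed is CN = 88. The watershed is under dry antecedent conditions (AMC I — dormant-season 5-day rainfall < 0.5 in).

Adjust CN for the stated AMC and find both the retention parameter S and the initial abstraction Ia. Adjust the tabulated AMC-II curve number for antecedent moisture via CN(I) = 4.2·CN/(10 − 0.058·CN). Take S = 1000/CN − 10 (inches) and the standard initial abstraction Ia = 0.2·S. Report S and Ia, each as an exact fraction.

S = 250/77 in ≈ 3.247 in; Ia = 50/77 in ≈ 0.649 in

CN(I) from CN(II)=88: (4.2·88)/(10 − 0.058·88) = 3850/51 ≈ 75.490
Max retention: S = 1000/(3850/51) − 10 = 250/77 in (≈ 3.247 in)
Ia = 0.2S: 0.2·3.247 = 0.649 in (exactly 50/77)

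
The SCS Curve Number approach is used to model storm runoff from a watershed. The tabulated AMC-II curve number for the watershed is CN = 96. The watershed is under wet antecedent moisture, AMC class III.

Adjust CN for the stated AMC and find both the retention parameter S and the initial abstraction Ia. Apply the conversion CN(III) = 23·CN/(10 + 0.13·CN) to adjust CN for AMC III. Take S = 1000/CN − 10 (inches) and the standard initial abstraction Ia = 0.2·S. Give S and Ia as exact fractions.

S = 25/138 in ≈ 0.181 in; Ia = 5/138 in ≈ 0.036 in

CN(III) from CN(II)=96: (23·96)/(10 + 0.13·96) = 27600/281 ≈ 98.221
Max retention: S = 1000/(27600/281) − 10 = 25/138 in (≈ 0.181 in)
Ia = 0.2·(25/138) = 5/138 in ≈ 0.036 in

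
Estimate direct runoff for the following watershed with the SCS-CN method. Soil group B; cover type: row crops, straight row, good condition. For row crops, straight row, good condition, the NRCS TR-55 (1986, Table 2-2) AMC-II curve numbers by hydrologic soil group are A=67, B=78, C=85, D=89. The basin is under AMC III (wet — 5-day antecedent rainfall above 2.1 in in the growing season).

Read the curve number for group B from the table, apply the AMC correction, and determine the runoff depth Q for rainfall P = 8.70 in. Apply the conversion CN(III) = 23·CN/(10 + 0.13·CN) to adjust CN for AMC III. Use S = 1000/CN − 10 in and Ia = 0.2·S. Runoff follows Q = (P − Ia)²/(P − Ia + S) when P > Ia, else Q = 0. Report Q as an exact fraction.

NRCS table: row crops, straight row, good condition, soil group B → CN(II) = 78
Wet (AMC III): CN(III) = 23·78/(10 + 0.13·78) = 1794/(1007/50) = 89700/1007 ≈ 89.076
S = 1000/(89700/1007) − 10 = 1100/897 in ≈ 1.226 in
Initial abstraction Ia = S/5 = (1100/897)/5 = 220/897 ≈ 0.245 in
Excess rainfall: 8.700 − 0.245 = 8.455 in; P > Ia so Q > 0
Runoff Q = (P−Ia)²/(P−Ia+S) = (8.455)²/(8.455+1.226) = 5751553921/778945830 ≈ 7.384 in

Q = 5751553921/778945830 in ≈ 7.384 in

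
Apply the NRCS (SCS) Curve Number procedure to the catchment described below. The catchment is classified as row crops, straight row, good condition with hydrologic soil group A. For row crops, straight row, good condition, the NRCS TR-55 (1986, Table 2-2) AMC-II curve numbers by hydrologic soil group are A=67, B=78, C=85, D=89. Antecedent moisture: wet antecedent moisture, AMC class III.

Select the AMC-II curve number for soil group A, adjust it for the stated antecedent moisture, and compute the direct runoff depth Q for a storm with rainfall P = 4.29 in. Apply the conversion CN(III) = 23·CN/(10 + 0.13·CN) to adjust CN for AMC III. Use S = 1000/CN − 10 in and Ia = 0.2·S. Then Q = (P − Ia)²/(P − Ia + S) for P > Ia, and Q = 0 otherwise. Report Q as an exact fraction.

NRCS table: row crops, straight row, good condition, soil group A → CN(II) = 67
Wet (AMC III): CN(III) = 23·67/(10 + 0.13·67) = 1541/(1871/100) = 154100/1871 ≈ 82.362
Retention S: 1000/CN − 10 with CN=82.362 → S = 3300/1541 ≈ 2.141 in
Ia = 0.2·(3300/1541) = 660/1541 in ≈ 0.428 in
Since P=4.290 > Ia=0.428: effective rainfall P−Ia = 595089/154100 in
Runoff Q = (P−Ia)²/(P−Ia+S) = (3.862)²/(3.862+2.141) = 10731239937/4319885300 ≈ 2.484 in

Q = 10731239937/4319885300 in ≈ 2.484 in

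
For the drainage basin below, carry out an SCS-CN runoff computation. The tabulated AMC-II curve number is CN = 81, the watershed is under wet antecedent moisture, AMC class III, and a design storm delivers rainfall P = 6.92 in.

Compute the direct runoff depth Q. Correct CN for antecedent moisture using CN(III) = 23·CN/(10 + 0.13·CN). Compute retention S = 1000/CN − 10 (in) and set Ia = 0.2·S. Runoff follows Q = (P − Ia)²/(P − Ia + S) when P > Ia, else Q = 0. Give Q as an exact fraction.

Wet (AMC III): CN(III) = 23·81/(10 + 0.13·81) = 1863/(2053/100) = 186300/2053 ≈ 90.745
Retention S: 1000/CN − 10 with CN=90.745 → S = 1900/1863 ≈ 1.020 in
Ia = 0.2S: 0.2·1.020 = 0.204 in (exactly 380/1863)
Since P=6.920 > Ia=0.204: effective rainfall P−Ia = 312799/46575 in
Q: (312799/46575)² ÷ (360299/46575) = 97843214401/16780925925 in (≈ 5.831 in)

Q = 97843214401/16780925925 in ≈ 5.831 in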